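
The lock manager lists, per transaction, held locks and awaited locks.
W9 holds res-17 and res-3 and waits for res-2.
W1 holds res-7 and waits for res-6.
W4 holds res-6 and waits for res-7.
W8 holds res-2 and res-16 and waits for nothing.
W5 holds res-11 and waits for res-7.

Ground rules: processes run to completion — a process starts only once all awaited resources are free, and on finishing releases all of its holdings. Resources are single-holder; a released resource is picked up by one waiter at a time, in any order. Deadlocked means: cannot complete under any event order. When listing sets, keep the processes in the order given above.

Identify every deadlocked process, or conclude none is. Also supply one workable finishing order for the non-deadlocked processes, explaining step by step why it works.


Deadlocked: W1, W4 and W5.
Key observation: the knot is the closed ring of waits W1 -> W4 -> W1; W5 waits into the deadlock from upstream.
The rest can finish in the order W8, W9.
Check, step by step:
  W8: no waits; runs immediately, freeing res-2 and res-16
  W9 waits on res-2 — all released -> runs and releases res-17 and res-3


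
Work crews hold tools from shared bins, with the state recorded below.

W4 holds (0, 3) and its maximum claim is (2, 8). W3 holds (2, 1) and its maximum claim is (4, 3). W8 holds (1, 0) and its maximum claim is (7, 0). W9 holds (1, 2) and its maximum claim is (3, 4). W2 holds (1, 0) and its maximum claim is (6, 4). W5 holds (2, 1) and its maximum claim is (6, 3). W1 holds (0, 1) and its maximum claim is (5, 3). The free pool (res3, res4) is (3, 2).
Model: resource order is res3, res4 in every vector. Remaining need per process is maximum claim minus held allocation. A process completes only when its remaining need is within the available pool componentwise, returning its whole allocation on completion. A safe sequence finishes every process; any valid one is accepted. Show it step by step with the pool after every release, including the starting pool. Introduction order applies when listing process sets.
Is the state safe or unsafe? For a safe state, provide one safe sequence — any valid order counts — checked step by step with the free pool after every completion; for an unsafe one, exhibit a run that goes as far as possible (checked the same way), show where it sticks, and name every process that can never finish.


SAFE — a valid safe sequence is W9, W3, W4, W8, W1, W2, W5.
Key observation: the order's first zero-slack moment is W9 ((2, 2) needed, (3, 2) free — a requested resource with nothing to spare).
Step-by-step check:
  pool = (3, 2)
  W9 needs (2, 2) <= (3, 2) -> finishes; pool += (1, 2) = (4, 4)
  W3 needs (2, 2) <= (4, 4) -> finishes; pool += (2, 1) = (6, 5)
  W4 needs (2, 5) <= (6, 5) -> finishes; pool += (0, 3) = (6, 8)
  W8 needs (6, 0) <= (6, 8) -> finishes; pool += (1, 0) = (7, 8)
  W1 needs (5, 2) <= (7, 8) -> finishes; pool += (0, 1) = (7, 9)
  W2 needs (5, 4) <= (7, 9) -> finishes; pool += (1, 0) = (8, 9)
  W5 needs (4, 2) <= (8, 9) -> finishes; pool += (2, 1) = (10, 10)


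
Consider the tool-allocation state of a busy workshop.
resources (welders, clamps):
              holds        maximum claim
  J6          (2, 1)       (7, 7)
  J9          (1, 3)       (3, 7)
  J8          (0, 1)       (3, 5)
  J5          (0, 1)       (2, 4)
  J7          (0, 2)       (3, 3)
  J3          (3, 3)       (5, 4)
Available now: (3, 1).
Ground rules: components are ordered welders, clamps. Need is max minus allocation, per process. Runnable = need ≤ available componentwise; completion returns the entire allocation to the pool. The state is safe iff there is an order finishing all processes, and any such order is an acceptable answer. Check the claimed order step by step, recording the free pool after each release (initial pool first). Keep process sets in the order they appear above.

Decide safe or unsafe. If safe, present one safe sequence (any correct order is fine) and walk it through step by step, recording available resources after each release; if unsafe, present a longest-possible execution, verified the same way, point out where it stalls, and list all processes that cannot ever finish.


SAFE. One safe sequence: J3, J9, J7, J6, J5, J8.
Key observation: reading the order forward, J3 is the first process whose need (2, 1) meets the free pool (3, 1) exactly on a resource it requests.
Check, step by step:
  pool = (3, 1)
  J3 needs (2, 1) <= (3, 1) -> finishes; pool += (3, 3) = (6, 4)
  J9 needs (2, 4) <= (6, 4) -> finishes; pool += (1, 3) = (7, 7)
  J7 needs (3, 1) <= (7, 7) -> finishes; pool += (0, 2) = (7, 9)
  J6 needs (5, 6) <= (7, 9) -> finishes; pool += (2, 1) = (9, 10)
  J5 needs (2, 3) <= (9, 10) -> finishes; pool += (0, 1) = (9, 11)
  J8 needs (3, 4) <= (9, 11) -> finishes; pool += (0, 1) = (9, 12)


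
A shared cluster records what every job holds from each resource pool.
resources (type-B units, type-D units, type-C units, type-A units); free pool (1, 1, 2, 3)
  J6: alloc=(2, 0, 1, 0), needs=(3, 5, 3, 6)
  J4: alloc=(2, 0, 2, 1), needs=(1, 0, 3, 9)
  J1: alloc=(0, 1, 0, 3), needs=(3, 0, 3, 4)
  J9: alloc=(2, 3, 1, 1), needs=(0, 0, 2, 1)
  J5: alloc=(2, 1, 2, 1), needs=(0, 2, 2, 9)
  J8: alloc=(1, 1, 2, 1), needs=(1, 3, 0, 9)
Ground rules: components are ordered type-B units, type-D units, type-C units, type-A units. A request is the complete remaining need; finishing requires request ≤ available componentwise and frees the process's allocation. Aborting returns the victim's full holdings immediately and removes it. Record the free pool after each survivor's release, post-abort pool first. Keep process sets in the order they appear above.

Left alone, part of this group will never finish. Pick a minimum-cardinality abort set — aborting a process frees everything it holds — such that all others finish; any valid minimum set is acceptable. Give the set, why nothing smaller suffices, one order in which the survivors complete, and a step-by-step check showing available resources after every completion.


Abort J4 and J5.
Key observation: J8 had no path to completion before; after the abort of J4 and J5 ((4, 1, 4, 2) returned), step 4 is where it fits.
Why nothing smaller works — every single abort fails: J6 alone leaves J4 blocked (short on type-A units); J4 alone leaves J5 blocked (short on type-A units); J1 alone leaves J4 blocked (short on type-A units); J9 alone leaves J4 blocked (short on type-A units); J5 alone leaves J4 blocked (short on type-A units); J8 alone leaves J4 blocked (short on type-A units).
One survivor order: J9, J1, J6, J8. Verifying each step (post-abort pool first):
  pool = (5, 2, 6, 5)
  J9: need (0, 0, 2, 1) fits (5, 2, 6, 5); releases (2, 3, 1, 1), pool now (7, 5, 7, 6)
  J1: need (3, 0, 3, 4) fits (7, 5, 7, 6); releases (0, 1, 0, 3), pool now (7, 6, 7, 9)
  J6: need (3, 5, 3, 6) fits (7, 6, 7, 9); releases (2, 0, 1, 0), pool now (9, 6, 8, 9)
  J8: need (1, 3, 0, 9) fits (9, 6, 8, 9); releases (1, 1, 2, 1), pool now (10, 7, 10, 10)


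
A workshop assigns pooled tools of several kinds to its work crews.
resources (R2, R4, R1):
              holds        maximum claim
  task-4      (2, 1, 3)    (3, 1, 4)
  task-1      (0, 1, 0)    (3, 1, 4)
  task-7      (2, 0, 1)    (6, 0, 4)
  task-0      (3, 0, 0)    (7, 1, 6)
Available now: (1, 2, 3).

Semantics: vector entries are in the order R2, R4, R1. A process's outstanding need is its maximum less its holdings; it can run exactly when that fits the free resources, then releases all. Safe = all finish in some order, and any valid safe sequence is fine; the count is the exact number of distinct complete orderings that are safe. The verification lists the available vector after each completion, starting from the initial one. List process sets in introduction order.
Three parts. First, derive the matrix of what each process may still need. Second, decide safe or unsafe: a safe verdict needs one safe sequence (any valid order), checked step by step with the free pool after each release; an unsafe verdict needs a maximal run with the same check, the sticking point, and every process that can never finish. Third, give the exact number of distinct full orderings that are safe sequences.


(1) Outstanding need per process (order R2, R4, R1):
  task-4: (1, 0, 1)
  task-1: (3, 0, 4)
  task-7: (4, 0, 3)
  task-0: (4, 1, 6)
(2) UNSAFE.
Key observation: the pool after task-4, task-1 is (3, 4, 6); every surviving request exceeds it in R2, so progress ends there.
The run task-4, task-1 cannot be extended any further. Step-by-step check:
  pool = (1, 2, 3)
  task-4: need (1, 0, 1) fits (1, 2, 3); releases (2, 1, 3), pool now (3, 3, 6)
  task-1: need (3, 0, 4) fits (3, 3, 6); releases (0, 1, 0), pool now (3, 4, 6)
  task-7 still needs (4, 0, 3) but only (3, 4, 6) is free — short on R2
  task-0 still needs (4, 1, 6) but only (3, 4, 6) is free — short on R2
Permanently blocked: task-7 and task-0.
(3) Exactly 0 of the possible complete orderings are safe sequences.


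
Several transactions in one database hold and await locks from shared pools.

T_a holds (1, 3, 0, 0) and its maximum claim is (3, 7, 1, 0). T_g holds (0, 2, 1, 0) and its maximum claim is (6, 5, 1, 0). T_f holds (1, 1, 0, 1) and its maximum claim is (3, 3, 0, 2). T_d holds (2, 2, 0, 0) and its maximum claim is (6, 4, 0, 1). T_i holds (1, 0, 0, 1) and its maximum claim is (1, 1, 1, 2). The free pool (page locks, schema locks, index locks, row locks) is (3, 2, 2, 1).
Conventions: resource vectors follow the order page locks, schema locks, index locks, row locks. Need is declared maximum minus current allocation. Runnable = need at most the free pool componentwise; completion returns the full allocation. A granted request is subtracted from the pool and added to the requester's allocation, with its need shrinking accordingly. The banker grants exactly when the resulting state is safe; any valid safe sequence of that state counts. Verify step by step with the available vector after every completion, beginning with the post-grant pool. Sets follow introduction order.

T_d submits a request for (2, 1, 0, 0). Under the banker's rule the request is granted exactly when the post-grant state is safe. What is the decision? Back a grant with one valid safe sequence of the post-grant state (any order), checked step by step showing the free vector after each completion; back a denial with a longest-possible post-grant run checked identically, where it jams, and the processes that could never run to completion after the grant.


GRANT: granting preserves safety; a valid post-grant sequence is T_i, T_d, T_a, T_g, T_f.
Key observation: post-grant, (1, 1, 2, 1) remains, and an order beginning with T_i completes everyone.
Step-by-step check of the post-grant state:
  pool = (1, 1, 2, 1)
  T_i needs (0, 1, 1, 1) <= (1, 1, 2, 1) -> finishes; pool += (1, 0, 0, 1) = (2, 1, 2, 2)
  T_d needs (2, 1, 0, 1) <= (2, 1, 2, 2) -> finishes; pool += (4, 3, 0, 0) = (6, 4, 2, 2)
  T_a needs (2, 4, 1, 0) <= (6, 4, 2, 2) -> finishes; pool += (1, 3, 0, 0) = (7, 7, 2, 2)
  T_g needs (6, 3, 0, 0) <= (7, 7, 2, 2) -> finishes; pool += (0, 2, 1, 0) = (7, 9, 3, 2)
  T_f needs (2, 2, 0, 1) <= (7, 9, 3, 2) -> finishes; pool += (1, 1, 0, 1) = (8, 10, 3, 3)


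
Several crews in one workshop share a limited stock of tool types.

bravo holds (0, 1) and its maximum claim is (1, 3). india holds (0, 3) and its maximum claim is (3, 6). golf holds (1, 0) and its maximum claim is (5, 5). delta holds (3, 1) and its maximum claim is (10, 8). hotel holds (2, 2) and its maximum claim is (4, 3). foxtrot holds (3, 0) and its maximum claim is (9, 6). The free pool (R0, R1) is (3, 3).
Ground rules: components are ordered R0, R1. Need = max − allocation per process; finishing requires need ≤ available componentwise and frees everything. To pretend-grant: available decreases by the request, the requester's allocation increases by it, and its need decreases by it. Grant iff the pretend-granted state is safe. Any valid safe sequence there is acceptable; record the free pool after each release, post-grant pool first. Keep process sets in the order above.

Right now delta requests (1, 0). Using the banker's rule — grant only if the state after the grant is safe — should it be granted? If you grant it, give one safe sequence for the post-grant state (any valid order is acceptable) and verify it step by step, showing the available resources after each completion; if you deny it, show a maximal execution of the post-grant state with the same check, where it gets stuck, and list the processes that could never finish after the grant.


DENY: after the grant no complete ordering would exist.
Key observation: the pool after bravo, hotel, india, golf is (5, 9); every surviving request exceeds it in R0, so progress ends there.
Pretend the grant happened; the run bravo, hotel, india, golf goes as far as possible. Verifying each step:
  pool = (2, 3)
  run bravo (needs (1, 2), free (2, 3)); after release of (0, 1) the pool is (2, 4)
  run hotel (needs (2, 1), free (2, 4)); after release of (2, 2) the pool is (4, 6)
  run india (needs (3, 3), free (4, 6)); after release of (0, 3) the pool is (4, 9)
  run golf (needs (4, 5), free (4, 9)); after release of (1, 0) the pool is (5, 9)
  delta still needs (6, 7) but only (5, 9) is free — short on R0
  foxtrot still needs (6, 6) but only (5, 9) is free — short on R0
Had the request been granted, delta and foxtrot could never finish.


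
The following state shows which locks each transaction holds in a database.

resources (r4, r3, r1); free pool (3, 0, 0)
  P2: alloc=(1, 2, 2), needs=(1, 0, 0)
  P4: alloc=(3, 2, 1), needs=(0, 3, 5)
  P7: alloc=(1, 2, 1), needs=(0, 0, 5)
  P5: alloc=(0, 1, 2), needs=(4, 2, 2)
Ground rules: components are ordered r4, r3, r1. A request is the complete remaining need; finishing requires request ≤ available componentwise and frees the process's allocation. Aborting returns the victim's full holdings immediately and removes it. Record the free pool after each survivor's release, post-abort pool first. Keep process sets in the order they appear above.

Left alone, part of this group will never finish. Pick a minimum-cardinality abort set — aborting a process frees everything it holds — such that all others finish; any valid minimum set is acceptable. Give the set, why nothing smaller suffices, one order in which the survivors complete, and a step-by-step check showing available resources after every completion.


The answer: abort P4.
Key observation: before aborting P4, P7 was permanently blocked — no order could ever run it; afterwards it completes at step 3.
Why nothing smaller works: aborting no one leaves the state deadlocked as given.
One survivor order: P2, P5, P7. Verifying each step (post-abort pool first):
  pool = (6, 2, 1)
  P2 needs (1, 0, 0) <= (6, 2, 1) -> finishes; pool += (1, 2, 2) = (7, 4, 3)
  P5 needs (4, 2, 2) <= (7, 4, 3) -> finishes; pool += (0, 1, 2) = (7, 5, 5)
  P7 needs (0, 0, 5) <= (7, 5, 5) -> finishes; pool += (1, 2, 1) = (8, 7, 6)


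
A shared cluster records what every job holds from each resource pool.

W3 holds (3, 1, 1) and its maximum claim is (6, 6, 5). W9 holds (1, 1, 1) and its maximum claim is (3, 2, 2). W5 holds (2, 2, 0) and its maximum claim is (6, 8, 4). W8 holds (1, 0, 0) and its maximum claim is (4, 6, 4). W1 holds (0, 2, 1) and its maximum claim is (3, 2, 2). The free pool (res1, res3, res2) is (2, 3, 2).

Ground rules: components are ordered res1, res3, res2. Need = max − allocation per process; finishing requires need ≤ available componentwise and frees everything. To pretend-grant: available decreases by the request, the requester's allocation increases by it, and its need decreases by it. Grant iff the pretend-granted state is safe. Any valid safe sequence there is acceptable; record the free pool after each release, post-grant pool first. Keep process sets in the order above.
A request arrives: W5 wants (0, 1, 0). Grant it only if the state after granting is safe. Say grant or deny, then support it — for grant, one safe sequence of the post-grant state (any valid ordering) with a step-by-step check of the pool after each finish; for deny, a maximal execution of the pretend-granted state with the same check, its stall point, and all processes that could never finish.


GRANT. The post-grant state is safe; one safe sequence: W9, W1, W3, W5, W8.
Key observation: even at the reduced pool (2, 2, 2), W9 fits immediately, so safety survives the grant.
Check on the post-grant state, step by step:
  pool = (2, 2, 2)
  run W9 (needs (2, 1, 1), free (2, 2, 2)); after release of (1, 1, 1) the pool is (3, 3, 3)
  run W1 (needs (3, 0, 1), free (3, 3, 3)); after release of (0, 2, 1) the pool is (3, 5, 4)
  run W3 (needs (3, 5, 4), free (3, 5, 4)); after release of (3, 1, 1) the pool is (6, 6, 5)
  run W5 (needs (4, 5, 4), free (6, 6, 5)); after release of (2, 3, 0) the pool is (8, 9, 5)
  run W8 (needs (3, 6, 4), free (8, 9, 5)); after release of (1, 0, 0) the pool is (9, 9, 5)


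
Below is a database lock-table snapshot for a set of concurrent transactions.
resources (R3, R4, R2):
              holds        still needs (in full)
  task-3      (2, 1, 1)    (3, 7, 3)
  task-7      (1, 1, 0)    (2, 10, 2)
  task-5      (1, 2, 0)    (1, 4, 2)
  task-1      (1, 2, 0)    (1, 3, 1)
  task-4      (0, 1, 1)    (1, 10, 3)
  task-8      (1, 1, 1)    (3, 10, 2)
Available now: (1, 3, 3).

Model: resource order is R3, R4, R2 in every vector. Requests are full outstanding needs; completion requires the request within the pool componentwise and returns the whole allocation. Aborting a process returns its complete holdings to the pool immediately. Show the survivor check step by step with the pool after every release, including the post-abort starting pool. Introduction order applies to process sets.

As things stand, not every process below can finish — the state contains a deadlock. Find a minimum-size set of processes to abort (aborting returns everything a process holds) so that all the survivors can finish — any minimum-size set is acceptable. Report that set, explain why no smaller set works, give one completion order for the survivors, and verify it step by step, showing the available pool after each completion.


Minimum abort set: task-7 and task-4.
Key observation: task-8 had no path to completion before; after the abort of task-7 and task-4 ((1, 2, 1) returned), step 4 is where it fits.
No one abort is enough; case by case: task-3 alone leaves task-7 blocked (short on R4); task-7 alone leaves task-4 blocked (short on R4); task-5 alone leaves task-7 blocked (short on R4); task-1 alone leaves task-7 blocked (short on R4); task-4 alone leaves task-7 blocked (short on R4); task-8 alone leaves task-7 blocked (short on R4).
Survivors finish in the order: task-1, task-5, task-3, task-8. Walking it through (pool after the aborts first):
  pool = (2, 5, 4)
  run task-1 (needs (1, 3, 1), free (2, 5, 4)); after release of (1, 2, 0) the pool is (3, 7, 4)
  run task-5 (needs (1, 4, 2), free (3, 7, 4)); after release of (1, 2, 0) the pool is (4, 9, 4)
  run task-3 (needs (3, 7, 3), free (4, 9, 4)); after release of (2, 1, 1) the pool is (6, 10, 5)
  run task-8 (needs (3, 10, 2), free (6, 10, 5)); after release of (1, 1, 1) the pool is (7, 11, 6)


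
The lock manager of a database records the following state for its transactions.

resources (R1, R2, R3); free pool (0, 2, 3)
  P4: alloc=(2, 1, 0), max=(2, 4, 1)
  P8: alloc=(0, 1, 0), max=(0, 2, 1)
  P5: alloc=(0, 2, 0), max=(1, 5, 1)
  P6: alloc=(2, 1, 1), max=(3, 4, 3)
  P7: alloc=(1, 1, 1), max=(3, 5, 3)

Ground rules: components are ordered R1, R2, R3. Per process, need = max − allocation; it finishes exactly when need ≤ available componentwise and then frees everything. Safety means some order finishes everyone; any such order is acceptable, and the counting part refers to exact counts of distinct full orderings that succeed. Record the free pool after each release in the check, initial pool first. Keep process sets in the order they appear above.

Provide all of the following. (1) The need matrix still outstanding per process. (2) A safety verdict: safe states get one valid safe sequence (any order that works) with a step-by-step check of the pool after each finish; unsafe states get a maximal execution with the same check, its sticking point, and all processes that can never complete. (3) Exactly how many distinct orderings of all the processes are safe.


(1) Need matrix, components ordered R1, R2, R3:
  P4: (0, 3, 1)
  P8: (0, 1, 1)
  P5: (1, 3, 1)
  P6: (1, 3, 2)
  P7: (2, 4, 2)
(2) SAFE, for example via the order P8, P4, P7, P6, P5.
Key observation: at P4 the run first touches a limit — (0, 3, 1) against (0, 3, 3), exact on a resource it actually requests.
Step-by-step check:
  pool = (0, 2, 3)
  P8: need (0, 1, 1) fits (0, 2, 3); releases (0, 1, 0), pool now (0, 3, 3)
  P4: need (0, 3, 1) fits (0, 3, 3); releases (2, 1, 0), pool now (2, 4, 3)
  P7: need (2, 4, 2) fits (2, 4, 3); releases (1, 1, 1), pool now (3, 5, 4)
  P6: need (1, 3, 2) fits (3, 5, 4); releases (2, 1, 1), pool now (5, 6, 5)
  P5: need (1, 3, 1) fits (5, 6, 5); releases (0, 2, 0), pool now (5, 8, 5)
(3) Exactly 6 of the possible complete orderings are safe sequences.


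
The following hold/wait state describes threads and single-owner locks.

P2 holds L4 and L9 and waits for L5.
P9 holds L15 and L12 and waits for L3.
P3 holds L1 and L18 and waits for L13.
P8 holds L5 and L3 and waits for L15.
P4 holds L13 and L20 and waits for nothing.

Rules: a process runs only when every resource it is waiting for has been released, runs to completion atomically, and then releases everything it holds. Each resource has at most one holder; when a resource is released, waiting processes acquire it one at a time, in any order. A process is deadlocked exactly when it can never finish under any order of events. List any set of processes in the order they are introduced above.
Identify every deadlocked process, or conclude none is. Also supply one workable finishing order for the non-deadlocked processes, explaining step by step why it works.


The deadlocked set is P2, P9 and P8.
Key observation: the knot is the closed ring of waits P8 -> P9 -> P8; P2 waits into the deadlock from upstream.
One completion order for the rest: P4, P3.
Walking it through:
  P4: no waits; runs immediately, freeing L13 and L20
  P3: everything it awaited (L13) is free; runs, freeing L1 and L18


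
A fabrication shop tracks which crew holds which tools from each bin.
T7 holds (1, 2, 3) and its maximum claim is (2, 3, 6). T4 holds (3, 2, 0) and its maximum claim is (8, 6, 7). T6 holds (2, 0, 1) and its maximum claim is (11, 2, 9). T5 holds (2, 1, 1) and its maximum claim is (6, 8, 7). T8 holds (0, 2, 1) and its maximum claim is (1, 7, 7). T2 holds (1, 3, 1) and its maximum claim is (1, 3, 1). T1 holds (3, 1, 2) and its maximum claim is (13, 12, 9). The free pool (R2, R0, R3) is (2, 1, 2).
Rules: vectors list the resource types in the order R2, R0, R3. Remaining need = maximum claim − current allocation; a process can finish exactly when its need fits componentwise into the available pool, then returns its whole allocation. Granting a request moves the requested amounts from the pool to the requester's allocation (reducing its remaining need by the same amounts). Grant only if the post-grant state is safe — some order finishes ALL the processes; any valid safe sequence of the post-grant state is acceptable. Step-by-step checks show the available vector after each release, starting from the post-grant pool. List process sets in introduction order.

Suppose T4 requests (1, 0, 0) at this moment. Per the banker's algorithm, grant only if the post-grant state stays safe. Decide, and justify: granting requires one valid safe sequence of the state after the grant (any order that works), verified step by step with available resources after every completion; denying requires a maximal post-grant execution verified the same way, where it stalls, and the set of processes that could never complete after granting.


DENY. Granting would leave the state unsafe.
Key observation: R2 is the bottleneck — with T2, T7, T8 done the pool holds (3, 8, 7), short of every remaining need.
After a pretend grant, a maximal execution: T2, T7, T8 — then nothing else fits. Verifying each step:
  pool = (1, 1, 2)
  T2: need (0, 0, 0) fits (1, 1, 2); releases (1, 3, 1), pool now (2, 4, 3)
  T7: need (1, 1, 3) fits (2, 4, 3); releases (1, 2, 3), pool now (3, 6, 6)
  T8: need (1, 5, 6) fits (3, 6, 6); releases (0, 2, 1), pool now (3, 8, 7)
  T4 still needs (4, 4, 7) but only (3, 8, 7) is free — short on R2
  T6 still needs (9, 2, 8) but only (3, 8, 7) is free — short on R2 and R3
  T5 still needs (4, 7, 6) but only (3, 8, 7) is free — short on R2
  T1 still needs (10, 11, 7) but only (3, 8, 7) is free — short on R2 and R0
Post-grant, the permanently blocked set is T4, T6, T5 and T1.


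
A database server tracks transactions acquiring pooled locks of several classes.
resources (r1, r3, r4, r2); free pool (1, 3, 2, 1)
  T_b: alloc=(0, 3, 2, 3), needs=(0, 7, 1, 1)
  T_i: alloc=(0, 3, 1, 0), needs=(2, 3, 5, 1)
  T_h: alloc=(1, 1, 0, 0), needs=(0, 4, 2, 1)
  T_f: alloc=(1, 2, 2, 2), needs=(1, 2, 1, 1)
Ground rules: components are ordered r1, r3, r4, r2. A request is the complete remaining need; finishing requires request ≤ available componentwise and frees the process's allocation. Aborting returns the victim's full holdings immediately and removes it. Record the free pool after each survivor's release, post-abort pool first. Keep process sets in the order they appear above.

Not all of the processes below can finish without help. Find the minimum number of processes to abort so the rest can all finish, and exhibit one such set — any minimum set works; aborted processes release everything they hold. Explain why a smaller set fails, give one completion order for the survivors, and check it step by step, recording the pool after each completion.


Minimum abort set: T_b.
Key observation: no ordering could ever have run T_i before the abort of T_b; with (0, 3, 2, 3) back in the pool it fits at step 2.
Why nothing smaller works: aborting no one leaves the state deadlocked as given.
One survivor order: T_f, T_i, T_h. Check, step by step (post-abort pool first):
  pool = (1, 6, 4, 4)
  T_f: need (1, 2, 1, 1) fits (1, 6, 4, 4); releases (1, 2, 2, 2), pool now (2, 8, 6, 6)
  T_i: need (2, 3, 5, 1) fits (2, 8, 6, 6); releases (0, 3, 1, 0), pool now (2, 11, 7, 6)
  T_h: need (0, 4, 2, 1) fits (2, 11, 7, 6); releases (1, 1, 0, 0), pool now (3, 12, 7, 6)


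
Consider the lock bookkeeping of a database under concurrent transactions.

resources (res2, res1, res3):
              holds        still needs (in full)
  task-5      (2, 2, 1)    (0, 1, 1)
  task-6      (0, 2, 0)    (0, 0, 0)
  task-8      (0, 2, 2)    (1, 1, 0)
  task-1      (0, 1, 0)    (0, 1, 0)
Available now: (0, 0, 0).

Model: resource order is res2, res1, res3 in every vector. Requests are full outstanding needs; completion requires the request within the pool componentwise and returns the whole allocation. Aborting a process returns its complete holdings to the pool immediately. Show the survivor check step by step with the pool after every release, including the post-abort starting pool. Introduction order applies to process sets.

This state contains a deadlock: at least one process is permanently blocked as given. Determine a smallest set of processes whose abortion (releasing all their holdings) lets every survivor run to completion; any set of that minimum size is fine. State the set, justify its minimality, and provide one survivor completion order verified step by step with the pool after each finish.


Minimum abort set: task-5.
Key observation: task-8 could never have finished before the abort; with (2, 2, 1) returned by task-5, it fits at step 1.
Why nothing smaller works: aborting no one leaves the state deadlocked as given.
One survivor order: task-8, task-1, task-6. Verifying each step (post-abort pool first):
  pool = (2, 2, 1)
  run task-8 (needs (1, 1, 0), free (2, 2, 1)); after release of (0, 2, 2) the pool is (2, 4, 3)
  run task-1 (needs (0, 1, 0), free (2, 4, 3)); after release of (0, 1, 0) the pool is (2, 5, 3)
  run task-6 (needs (0, 0, 0), free (2, 5, 3)); after release of (0, 2, 0) the pool is (2, 7, 3)


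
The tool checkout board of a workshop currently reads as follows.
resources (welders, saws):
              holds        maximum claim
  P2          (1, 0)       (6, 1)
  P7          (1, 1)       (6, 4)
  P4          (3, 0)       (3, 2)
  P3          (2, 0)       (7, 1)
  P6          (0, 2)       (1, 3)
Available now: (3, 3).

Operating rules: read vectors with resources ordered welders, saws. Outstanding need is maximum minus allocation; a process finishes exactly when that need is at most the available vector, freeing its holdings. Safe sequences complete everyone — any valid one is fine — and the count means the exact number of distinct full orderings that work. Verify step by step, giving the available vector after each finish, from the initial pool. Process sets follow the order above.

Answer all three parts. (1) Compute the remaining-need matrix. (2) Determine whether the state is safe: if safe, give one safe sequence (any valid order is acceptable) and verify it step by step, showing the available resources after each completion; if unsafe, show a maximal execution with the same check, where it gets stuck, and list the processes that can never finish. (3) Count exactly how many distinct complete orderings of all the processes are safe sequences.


(1) Remaining need (order welders, saws):
  P2: (5, 1)
  P7: (5, 3)
  P4: (0, 2)
  P3: (5, 1)
  P6: (1, 1)
(2) SAFE. One safe sequence: P4, P7, P3, P6, P2.
Key observation: at P7 the run first touches a limit — (5, 3) against (6, 3), exact on a resource it actually requests.
Walking it through:
  pool = (3, 3)
  P4 needs (0, 2) <= (3, 3) -> finishes; pool += (3, 0) = (6, 3)
  P7 needs (5, 3) <= (6, 3) -> finishes; pool += (1, 1) = (7, 4)
  P3 needs (5, 1) <= (7, 4) -> finishes; pool += (2, 0) = (9, 4)
  P6 needs (1, 1) <= (9, 4) -> finishes; pool += (0, 2) = (9, 6)
  P2 needs (5, 1) <= (9, 6) -> finishes; pool += (1, 0) = (10, 6)
(3) The exact count: 30 of the possible complete orderings are safe sequences.


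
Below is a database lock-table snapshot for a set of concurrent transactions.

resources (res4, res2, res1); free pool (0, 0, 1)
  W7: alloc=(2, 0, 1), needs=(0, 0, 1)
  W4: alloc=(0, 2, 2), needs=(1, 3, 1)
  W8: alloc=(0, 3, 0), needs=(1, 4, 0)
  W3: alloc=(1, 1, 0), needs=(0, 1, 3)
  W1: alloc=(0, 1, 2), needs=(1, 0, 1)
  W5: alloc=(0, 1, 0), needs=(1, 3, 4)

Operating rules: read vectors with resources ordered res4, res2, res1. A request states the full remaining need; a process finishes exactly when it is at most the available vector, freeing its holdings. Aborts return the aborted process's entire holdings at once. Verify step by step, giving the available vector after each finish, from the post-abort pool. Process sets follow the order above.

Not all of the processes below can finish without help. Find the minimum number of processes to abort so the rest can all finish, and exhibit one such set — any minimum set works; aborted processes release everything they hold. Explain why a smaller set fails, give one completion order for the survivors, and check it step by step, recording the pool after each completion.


Minimum abort set: W8.
Key observation: no ordering could ever have run W4 before the abort of W8; with (0, 3, 0) back in the pool it fits at step 4.
Minimality: the empty abort set fails — the state is deadlocked as it stands.
The survivors complete as W7, W1, W3, W4, W5. Verifying each step (starting from the post-abort pool):
  pool = (0, 3, 1)
  run W7 (needs (0, 0, 1), free (0, 3, 1)); after release of (2, 0, 1) the pool is (2, 3, 2)
  run W1 (needs (1, 0, 1), free (2, 3, 2)); after release of (0, 1, 2) the pool is (2, 4, 4)
  run W3 (needs (0, 1, 3), free (2, 4, 4)); after release of (1, 1, 0) the pool is (3, 5, 4)
  run W4 (needs (1, 3, 1), free (3, 5, 4)); after release of (0, 2, 2) the pool is (3, 7, 6)
  run W5 (needs (1, 3, 4), free (3, 7, 6)); after release of (0, 1, 0) the pool is (3, 8, 6)


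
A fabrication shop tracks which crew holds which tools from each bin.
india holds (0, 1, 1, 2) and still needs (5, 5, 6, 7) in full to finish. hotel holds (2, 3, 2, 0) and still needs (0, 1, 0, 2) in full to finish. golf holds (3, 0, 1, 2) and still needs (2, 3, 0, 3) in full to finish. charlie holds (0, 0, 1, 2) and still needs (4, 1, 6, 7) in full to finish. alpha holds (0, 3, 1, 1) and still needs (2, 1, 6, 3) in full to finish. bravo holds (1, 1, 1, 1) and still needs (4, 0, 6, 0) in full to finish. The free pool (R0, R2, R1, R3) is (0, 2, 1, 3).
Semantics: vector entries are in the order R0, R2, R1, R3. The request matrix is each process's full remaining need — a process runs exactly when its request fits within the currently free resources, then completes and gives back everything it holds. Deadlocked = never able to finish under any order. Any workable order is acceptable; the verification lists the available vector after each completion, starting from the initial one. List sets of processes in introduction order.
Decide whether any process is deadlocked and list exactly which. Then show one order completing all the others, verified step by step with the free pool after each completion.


The deadlocked set is india, charlie, alpha and bravo.
Key observation: hotel, golf can finish, but then (5, 5, 4, 5) is all there is, and the blocked group's R1 demands exceed it.
A valid finishing order for the others: hotel, golf. Step-by-step check:
  pool = (0, 2, 1, 3)
  hotel: need (0, 1, 0, 2) fits (0, 2, 1, 3); releases (2, 3, 2, 0), pool now (2, 5, 3, 3)
  golf: need (2, 3, 0, 3) fits (2, 5, 3, 3); releases (3, 0, 1, 2), pool now (5, 5, 4, 5)
None of the blocked processes ever fits:
  india still needs (5, 5, 6, 7) but only (5, 5, 4, 5) is free — short on R1 and R3
  charlie still needs (4, 1, 6, 7) but only (5, 5, 4, 5) is free — short on R1 and R3
  alpha still needs (2, 1, 6, 3) but only (5, 5, 4, 5) is free — short on R1
  bravo still needs (4, 0, 6, 0) but only (5, 5, 4, 5) is free — short on R1


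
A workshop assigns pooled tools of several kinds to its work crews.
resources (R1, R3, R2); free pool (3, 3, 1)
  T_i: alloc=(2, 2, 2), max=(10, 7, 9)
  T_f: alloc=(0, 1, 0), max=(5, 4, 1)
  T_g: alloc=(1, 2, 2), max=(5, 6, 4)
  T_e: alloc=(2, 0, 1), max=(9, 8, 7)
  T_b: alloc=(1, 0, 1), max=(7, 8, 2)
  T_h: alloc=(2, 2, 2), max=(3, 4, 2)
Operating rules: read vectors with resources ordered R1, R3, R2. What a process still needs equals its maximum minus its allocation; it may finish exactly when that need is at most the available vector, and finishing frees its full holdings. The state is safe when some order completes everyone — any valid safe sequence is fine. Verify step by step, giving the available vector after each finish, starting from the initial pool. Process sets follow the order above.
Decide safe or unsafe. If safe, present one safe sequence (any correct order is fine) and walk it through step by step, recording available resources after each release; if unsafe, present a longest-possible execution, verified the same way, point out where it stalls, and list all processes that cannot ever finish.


SAFE, for example via the order T_h, T_f, T_g, T_b, T_e, T_i.
Key observation: T_f marks the first exact bind of the order: its need (5, 3, 1) fits the free (5, 5, 3) with zero slack on a requested resource.
Check, step by step:
  pool = (3, 3, 1)
  T_h: need (1, 2, 0) fits (3, 3, 1); releases (2, 2, 2), pool now (5, 5, 3)
  T_f: need (5, 3, 1) fits (5, 5, 3); releases (0, 1, 0), pool now (5, 6, 3)
  T_g: need (4, 4, 2) fits (5, 6, 3); releases (1, 2, 2), pool now (6, 8, 5)
  T_b: need (6, 8, 1) fits (6, 8, 5); releases (1, 0, 1), pool now (7, 8, 6)
  T_e: need (7, 8, 6) fits (7, 8, 6); releases (2, 0, 1), pool now (9, 8, 7)
  T_i: need (8, 5, 7) fits (9, 8, 7); releases (2, 2, 2), pool now (11, 10, 9)


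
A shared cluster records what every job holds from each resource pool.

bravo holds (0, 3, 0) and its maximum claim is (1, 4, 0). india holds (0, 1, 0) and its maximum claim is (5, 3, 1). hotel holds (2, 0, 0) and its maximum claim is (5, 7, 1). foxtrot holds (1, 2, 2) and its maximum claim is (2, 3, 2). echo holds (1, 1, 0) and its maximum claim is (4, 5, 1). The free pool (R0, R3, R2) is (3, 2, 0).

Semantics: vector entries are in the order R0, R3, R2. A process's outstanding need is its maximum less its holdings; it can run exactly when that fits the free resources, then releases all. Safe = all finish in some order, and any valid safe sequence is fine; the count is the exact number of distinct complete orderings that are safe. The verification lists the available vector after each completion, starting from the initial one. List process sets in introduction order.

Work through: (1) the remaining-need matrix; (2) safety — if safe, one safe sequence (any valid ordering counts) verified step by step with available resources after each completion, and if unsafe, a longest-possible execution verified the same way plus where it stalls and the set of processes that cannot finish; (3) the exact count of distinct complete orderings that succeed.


(1) Remaining need (order R0, R3, R2):
  bravo: (1, 1, 0)
  india: (5, 2, 1)
  hotel: (3, 7, 1)
  foxtrot: (1, 1, 0)
  echo: (3, 4, 1)
(2) SAFE — a valid safe sequence is foxtrot, bravo, hotel, echo, india.
Key observation: the first exact fit in this order is hotel — it needs (3, 7, 1) with (4, 7, 2) free, meeting a requested resource to the last unit.
Verifying each step:
  pool = (3, 2, 0)
  foxtrot: need (1, 1, 0) fits (3, 2, 0); releases (1, 2, 2), pool now (4, 4, 2)
  bravo: need (1, 1, 0) fits (4, 4, 2); releases (0, 3, 0), pool now (4, 7, 2)
  hotel: need (3, 7, 1) fits (4, 7, 2); releases (2, 0, 0), pool now (6, 7, 2)
  echo: need (3, 4, 1) fits (6, 7, 2); releases (1, 1, 0), pool now (7, 8, 2)
  india: need (5, 2, 1) fits (7, 8, 2); releases (0, 1, 0), pool now (7, 9, 2)
(3) Exactly 11 of the possible complete orderings are safe sequences.


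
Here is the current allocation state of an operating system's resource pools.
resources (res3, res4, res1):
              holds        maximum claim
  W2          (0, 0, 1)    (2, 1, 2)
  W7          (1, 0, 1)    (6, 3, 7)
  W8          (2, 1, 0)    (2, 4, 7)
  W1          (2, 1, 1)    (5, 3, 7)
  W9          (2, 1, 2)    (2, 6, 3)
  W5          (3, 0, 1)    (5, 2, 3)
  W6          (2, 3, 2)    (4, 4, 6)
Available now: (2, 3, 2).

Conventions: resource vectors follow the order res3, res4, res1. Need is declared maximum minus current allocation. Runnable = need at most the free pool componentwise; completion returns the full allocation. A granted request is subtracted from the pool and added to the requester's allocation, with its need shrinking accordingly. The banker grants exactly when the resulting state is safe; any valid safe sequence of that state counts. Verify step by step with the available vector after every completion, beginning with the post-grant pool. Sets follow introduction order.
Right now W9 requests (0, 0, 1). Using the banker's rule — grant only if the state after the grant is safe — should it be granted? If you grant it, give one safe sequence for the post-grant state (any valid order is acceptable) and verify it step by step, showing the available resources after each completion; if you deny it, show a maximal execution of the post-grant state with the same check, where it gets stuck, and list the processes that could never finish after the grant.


DENY — the pretend-granted state is unsafe.
Key observation: after W2, W5 the pool peaks at (5, 3, 3), and each blocked process is short somewhere: W7 on res1; W8 on res1; W1 on res1; W9 on res4; W6 on res1.
On the post-grant state, W2, W5 is a maximal run — nothing extends it. Check, step by step:
  pool = (2, 3, 1)
  W2: need (2, 1, 1) fits (2, 3, 1); releases (0, 0, 1), pool now (2, 3, 2)
  W5: need (2, 2, 2) fits (2, 3, 2); releases (3, 0, 1), pool now (5, 3, 3)
  blocked: W7 wants (5, 3, 6), pool (5, 3, 3) — not enough res1
  blocked: W8 wants (0, 3, 7), pool (5, 3, 3) — not enough res1
  blocked: W1 wants (3, 2, 6), pool (5, 3, 3) — not enough res1
  blocked: W9 wants (0, 5, 0), pool (5, 3, 3) — not enough res4
  blocked: W6 wants (2, 1, 4), pool (5, 3, 3) — not enough res1
Processes that could never finish after the grant: W7, W8, W1, W9 and W6.
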